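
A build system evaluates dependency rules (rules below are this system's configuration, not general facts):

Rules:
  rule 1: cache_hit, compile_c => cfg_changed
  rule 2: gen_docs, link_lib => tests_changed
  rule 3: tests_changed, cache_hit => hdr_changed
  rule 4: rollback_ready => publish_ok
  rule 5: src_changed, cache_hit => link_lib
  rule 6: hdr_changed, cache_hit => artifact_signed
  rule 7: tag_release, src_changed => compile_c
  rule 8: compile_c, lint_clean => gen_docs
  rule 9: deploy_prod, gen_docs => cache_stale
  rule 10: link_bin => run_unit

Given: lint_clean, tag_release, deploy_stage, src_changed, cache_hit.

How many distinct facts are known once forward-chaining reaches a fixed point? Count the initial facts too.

12

Round 1 fires rule 5, rule 7, giving link_lib, compile_c.
Round 2 fires rule 1, rule 8, giving cfg_changed, gen_docs.
Round 3 fires rule 2, giving tests_changed.
Round 4 fires rule 3, giving hdr_changed.
Round 5 fires rule 6, giving artifact_signed.
Closure: {artifact_signed, cache_hit, cfg_changed, compile_c, deploy_stage, gen_docs, hdr_changed, link_lib, lint_clean, src_changed, tag_release, tests_changed} — 12 facts.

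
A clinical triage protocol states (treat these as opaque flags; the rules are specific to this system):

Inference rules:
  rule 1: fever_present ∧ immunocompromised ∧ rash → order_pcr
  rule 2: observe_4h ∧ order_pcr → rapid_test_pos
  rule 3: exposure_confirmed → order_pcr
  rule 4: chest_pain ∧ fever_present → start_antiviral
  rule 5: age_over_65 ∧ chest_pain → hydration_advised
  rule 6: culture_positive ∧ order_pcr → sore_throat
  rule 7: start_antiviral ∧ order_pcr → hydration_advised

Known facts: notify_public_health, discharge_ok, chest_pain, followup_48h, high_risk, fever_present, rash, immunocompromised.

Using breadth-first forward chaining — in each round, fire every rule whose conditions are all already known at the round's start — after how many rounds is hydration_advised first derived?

2

Round 1: rule 1 [fever_present ∧ immunocompromised ∧ rash → order_pcr]; rule 4 [chest_pain ∧ fever_present → start_antiviral]. Adds order_pcr, start_antiviral.
Round 2: rule 7 [start_antiviral ∧ order_pcr → hydration_advised]. Adds hydration_advised.
hydration_advised first appears in round 2.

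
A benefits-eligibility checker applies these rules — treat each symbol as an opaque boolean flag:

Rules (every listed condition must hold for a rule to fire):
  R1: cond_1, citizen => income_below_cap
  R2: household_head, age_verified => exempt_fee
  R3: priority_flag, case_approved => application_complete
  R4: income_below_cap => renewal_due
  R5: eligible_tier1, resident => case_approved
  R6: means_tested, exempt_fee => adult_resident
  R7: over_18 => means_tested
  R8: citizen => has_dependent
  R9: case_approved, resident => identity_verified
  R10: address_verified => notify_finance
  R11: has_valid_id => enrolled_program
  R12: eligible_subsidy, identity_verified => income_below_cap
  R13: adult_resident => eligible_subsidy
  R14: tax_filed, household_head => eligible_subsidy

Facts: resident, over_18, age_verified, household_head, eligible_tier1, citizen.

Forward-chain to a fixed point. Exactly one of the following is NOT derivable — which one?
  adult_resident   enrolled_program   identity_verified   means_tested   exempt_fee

[1] R2 [household_head, age_verified => exempt_fee]; R5 [eligible_tier1, resident => case_approved]; R7 [over_18 => means_tested]; R8 [citizen => has_dependent]. ⇒ new: exempt_fee, case_approved, means_tested, has_dependent.
[2] R6 [means_tested, exempt_fee => adult_resident]; R9 [case_approved, resident => identity_verified]. ⇒ new: adult_resident, identity_verified.
[3] R13 [adult_resident => eligible_subsidy]. ⇒ new: eligible_subsidy.
[4] R12 [eligible_subsidy, identity_verified => income_below_cap]. ⇒ new: income_below_cap.
[5] R4 [income_below_cap => renewal_due]. ⇒ new: renewal_due.
Derived: adult_resident (round 2), exempt_fee (round 1), means_tested (round 1), identity_verified (round 2). enrolled_program never appears in any round.

enrolled_program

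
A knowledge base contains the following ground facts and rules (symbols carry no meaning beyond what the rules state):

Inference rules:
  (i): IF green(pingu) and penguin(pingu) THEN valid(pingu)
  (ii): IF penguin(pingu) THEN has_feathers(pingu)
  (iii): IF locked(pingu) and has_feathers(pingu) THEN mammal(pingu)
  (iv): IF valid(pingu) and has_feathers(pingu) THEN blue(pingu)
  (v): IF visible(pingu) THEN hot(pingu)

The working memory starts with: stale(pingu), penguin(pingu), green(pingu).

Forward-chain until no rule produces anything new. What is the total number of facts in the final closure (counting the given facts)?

6

Round 1 fires (i), (ii), giving valid(pingu), has_feathers(pingu).
Round 2 fires (iv), giving blue(pingu).
Closure: {blue(pingu), green(pingu), has_feathers(pingu), penguin(pingu), stale(pingu), valid(pingu)} — 6 facts.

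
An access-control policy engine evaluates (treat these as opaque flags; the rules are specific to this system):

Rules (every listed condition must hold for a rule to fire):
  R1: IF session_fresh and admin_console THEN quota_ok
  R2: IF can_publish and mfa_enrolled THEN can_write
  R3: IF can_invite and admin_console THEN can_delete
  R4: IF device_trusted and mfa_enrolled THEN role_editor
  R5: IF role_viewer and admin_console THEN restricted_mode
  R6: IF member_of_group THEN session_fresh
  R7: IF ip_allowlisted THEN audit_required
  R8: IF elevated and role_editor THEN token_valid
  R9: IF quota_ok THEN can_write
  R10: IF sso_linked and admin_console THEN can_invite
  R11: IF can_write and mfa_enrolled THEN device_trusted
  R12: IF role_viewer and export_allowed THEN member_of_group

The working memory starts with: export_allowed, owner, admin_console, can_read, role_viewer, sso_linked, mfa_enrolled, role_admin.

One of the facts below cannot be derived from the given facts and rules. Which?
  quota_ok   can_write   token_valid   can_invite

token_valid

Round 1 fires R5, R10, R12, giving restricted_mode, can_invite, member_of_group.
Round 2 fires R3, R6, giving can_delete, session_fresh.
Round 3 fires R1, giving quota_ok.
Round 4 fires R9, giving can_write.
Round 5 fires R11, giving device_trusted.
Round 6 fires R4, giving role_editor.
Derived: can_write (round 4), can_invite (round 1), quota_ok (round 3). token_valid never appears in any round.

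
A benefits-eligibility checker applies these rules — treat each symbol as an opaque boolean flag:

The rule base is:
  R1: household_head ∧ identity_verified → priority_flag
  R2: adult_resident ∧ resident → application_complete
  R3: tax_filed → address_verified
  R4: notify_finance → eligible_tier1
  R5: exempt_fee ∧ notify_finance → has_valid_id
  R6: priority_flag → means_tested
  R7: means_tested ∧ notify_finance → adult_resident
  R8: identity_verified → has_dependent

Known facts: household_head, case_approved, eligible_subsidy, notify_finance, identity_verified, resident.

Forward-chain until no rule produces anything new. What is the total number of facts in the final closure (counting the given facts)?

12

Round 1 — R1, R4, R8, derive priority_flag, eligible_tier1, has_dependent.
Round 2 — R6, derive means_tested.
Round 3 — R7, derive adult_resident.
Round 4 — R2, derive application_complete.
Closure: {adult_resident, application_complete, case_approved, eligible_subsidy, eligible_tier1, has_dependent, household_head, identity_verified, means_tested, notify_finance, priority_flag, resident} — 12 facts.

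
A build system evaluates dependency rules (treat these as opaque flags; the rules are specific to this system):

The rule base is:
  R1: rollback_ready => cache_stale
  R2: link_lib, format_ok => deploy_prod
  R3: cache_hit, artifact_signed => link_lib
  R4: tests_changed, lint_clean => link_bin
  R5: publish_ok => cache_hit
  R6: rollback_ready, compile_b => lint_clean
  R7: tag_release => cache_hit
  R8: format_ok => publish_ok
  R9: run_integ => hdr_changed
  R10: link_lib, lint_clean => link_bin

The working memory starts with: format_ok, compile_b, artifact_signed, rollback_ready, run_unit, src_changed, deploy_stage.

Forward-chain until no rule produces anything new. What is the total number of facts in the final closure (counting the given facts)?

14

[1] R1 [rollback_ready => cache_stale]; R6 [rollback_ready, compile_b => lint_clean]; R8 [format_ok => publish_ok]. ⇒ new: cache_stale, lint_clean, publish_ok.
[2] R5 [publish_ok => cache_hit]. ⇒ new: cache_hit.
[3] R3 [cache_hit, artifact_signed => link_lib]. ⇒ new: link_lib.
[4] R2 [link_lib, format_ok => deploy_prod]; R10 [link_lib, lint_clean => link_bin]. ⇒ new: deploy_prod, link_bin.
Closure: {artifact_signed, cache_hit, cache_stale, compile_b, deploy_prod, deploy_stage, format_ok, link_bin, link_lib, lint_clean, publish_ok, rollback_ready, run_unit, src_changed} — 14 facts.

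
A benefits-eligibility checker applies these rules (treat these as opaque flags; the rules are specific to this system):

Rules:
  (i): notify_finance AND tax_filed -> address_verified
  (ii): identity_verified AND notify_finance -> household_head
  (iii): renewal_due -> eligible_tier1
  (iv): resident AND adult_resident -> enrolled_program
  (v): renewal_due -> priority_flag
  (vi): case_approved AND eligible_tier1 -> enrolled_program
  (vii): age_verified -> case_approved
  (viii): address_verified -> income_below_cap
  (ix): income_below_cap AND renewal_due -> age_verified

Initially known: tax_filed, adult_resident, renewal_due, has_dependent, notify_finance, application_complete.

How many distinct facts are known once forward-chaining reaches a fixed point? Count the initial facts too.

13

Round 1: (i) [notify_finance AND tax_filed -> address_verified]; (iii) [renewal_due -> eligible_tier1]; (v) [renewal_due -> priority_flag]. Adds address_verified, eligible_tier1, priority_flag.
Round 2: (viii) [address_verified -> income_below_cap]. Adds income_below_cap.
Round 3: (ix) [income_below_cap AND renewal_due -> age_verified]. Adds age_verified.
Round 4: (vii) [age_verified -> case_approved]. Adds case_approved.
Round 5: (vi) [case_approved AND eligible_tier1 -> enrolled_program]. Adds enrolled_program.
Closure: {address_verified, adult_resident, age_verified, application_complete, case_approved, eligible_tier1, enrolled_program, has_dependent, income_below_cap, notify_finance, priority_flag, renewal_due, tax_filed} — 13 facts.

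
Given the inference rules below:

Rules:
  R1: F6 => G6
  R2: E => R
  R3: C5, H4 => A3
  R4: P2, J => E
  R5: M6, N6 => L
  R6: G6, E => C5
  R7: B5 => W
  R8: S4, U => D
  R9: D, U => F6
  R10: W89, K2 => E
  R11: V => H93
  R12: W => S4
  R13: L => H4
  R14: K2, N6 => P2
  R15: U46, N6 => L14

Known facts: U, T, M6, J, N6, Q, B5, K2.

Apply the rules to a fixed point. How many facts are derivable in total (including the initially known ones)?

[1] R5 [M6, N6 => L]; R7 [B5 => W]; R14 [K2, N6 => P2]. ⇒ new: L, W, P2.
[2] R4 [P2, J => E]; R12 [W => S4]; R13 [L => H4]. ⇒ new: E, S4, H4.
[3] R2 [E => R]; R8 [S4, U => D]. ⇒ new: R, D.
[4] R9 [D, U => F6]. ⇒ new: F6.
[5] R1 [F6 => G6]. ⇒ new: G6.
[6] R6 [G6, E => C5]. ⇒ new: C5.
[7] R3 [C5, H4 => A3]. ⇒ new: A3.
Closure: {A3, B5, C5, D, E, F6, G6, H4, J, K2, L, M6, N6, P2, Q, R, S4, T, U, W} — 20 facts.

20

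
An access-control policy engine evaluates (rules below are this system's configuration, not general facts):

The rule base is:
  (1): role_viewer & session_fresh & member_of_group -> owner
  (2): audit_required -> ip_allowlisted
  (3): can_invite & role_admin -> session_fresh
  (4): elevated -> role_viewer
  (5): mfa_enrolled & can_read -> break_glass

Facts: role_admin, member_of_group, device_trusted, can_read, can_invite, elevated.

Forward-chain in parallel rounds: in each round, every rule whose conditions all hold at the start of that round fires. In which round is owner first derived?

Round 1 fires (3), (4), giving session_fresh, role_viewer.
Round 2 fires (1), giving owner.
owner first appears in round 2.

2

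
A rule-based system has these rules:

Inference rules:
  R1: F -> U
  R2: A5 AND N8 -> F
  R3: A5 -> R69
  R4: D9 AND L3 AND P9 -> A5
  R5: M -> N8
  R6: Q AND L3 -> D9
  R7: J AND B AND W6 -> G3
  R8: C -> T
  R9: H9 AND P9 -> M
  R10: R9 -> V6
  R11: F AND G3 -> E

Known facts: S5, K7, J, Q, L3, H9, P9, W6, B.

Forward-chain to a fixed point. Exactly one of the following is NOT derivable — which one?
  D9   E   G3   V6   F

Round 1: R6 [Q AND L3 -> D9]; R7 [J AND B AND W6 -> G3]; R9 [H9 AND P9 -> M]. Adds D9, G3, M.
Round 2: R4 [D9 AND L3 AND P9 -> A5]; R5 [M -> N8]. Adds A5, N8.
Round 3: R2 [A5 AND N8 -> F]; R3 [A5 -> R69]. Adds F, R69.
Round 4: R1 [F -> U]; R11 [F AND G3 -> E]. Adds U, E.
Derived: D9 (round 1), F (round 3), G3 (round 1), E (round 4). V6 never appears in any round.

V6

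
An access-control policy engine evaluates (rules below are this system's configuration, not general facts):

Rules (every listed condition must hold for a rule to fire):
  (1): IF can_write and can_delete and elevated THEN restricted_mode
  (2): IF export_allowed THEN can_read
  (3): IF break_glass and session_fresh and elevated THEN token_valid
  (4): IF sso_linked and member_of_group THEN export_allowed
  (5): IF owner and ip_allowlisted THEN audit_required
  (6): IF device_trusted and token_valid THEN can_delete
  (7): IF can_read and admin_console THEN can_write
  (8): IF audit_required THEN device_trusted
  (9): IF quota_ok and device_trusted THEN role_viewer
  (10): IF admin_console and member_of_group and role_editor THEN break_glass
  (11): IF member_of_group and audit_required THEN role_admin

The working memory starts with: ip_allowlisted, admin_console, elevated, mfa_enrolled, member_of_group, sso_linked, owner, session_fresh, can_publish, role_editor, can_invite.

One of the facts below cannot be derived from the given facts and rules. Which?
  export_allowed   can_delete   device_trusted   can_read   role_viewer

role_viewer

Round 1 fires (4), (5), (10), giving export_allowed, audit_required, break_glass.
Round 2 fires (2), (3), (8), (11), giving can_read, token_valid, device_trusted, role_admin.
Round 3 fires (6), (7), giving can_delete, can_write.
Round 4 fires (1), giving restricted_mode.
Derived: can_delete (round 3), device_trusted (round 2), can_read (round 2), export_allowed (round 1). role_viewer never appears in any round.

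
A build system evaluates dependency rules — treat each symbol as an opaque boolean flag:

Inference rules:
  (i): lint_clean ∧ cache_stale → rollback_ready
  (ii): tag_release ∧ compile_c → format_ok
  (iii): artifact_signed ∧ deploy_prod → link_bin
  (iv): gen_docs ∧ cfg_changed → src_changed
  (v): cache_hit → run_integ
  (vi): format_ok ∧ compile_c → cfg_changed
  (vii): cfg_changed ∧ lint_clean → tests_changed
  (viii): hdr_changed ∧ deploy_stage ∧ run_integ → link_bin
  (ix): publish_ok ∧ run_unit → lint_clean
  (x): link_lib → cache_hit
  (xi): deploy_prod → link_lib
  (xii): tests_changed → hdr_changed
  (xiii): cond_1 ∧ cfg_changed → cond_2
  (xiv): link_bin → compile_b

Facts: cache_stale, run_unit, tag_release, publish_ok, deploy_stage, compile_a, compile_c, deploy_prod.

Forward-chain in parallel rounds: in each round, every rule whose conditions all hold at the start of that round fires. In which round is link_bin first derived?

Round 1: (ii) [tag_release ∧ compile_c → format_ok]; (ix) [publish_ok ∧ run_unit → lint_clean]; (xi) [deploy_prod → link_lib]. New: format_ok, lint_clean, link_lib.
Round 2: (i) [lint_clean ∧ cache_stale → rollback_ready]; (vi) [format_ok ∧ compile_c → cfg_changed]; (x) [link_lib → cache_hit]. New: rollback_ready, cfg_changed, cache_hit.
Round 3: (v) [cache_hit → run_integ]; (vii) [cfg_changed ∧ lint_clean → tests_changed]. New: run_integ, tests_changed.
Round 4: (xii) [tests_changed → hdr_changed]. New: hdr_changed.
Round 5: (viii) [hdr_changed ∧ deploy_stage ∧ run_integ → link_bin]. New: link_bin.
link_bin first appears in round 5.

5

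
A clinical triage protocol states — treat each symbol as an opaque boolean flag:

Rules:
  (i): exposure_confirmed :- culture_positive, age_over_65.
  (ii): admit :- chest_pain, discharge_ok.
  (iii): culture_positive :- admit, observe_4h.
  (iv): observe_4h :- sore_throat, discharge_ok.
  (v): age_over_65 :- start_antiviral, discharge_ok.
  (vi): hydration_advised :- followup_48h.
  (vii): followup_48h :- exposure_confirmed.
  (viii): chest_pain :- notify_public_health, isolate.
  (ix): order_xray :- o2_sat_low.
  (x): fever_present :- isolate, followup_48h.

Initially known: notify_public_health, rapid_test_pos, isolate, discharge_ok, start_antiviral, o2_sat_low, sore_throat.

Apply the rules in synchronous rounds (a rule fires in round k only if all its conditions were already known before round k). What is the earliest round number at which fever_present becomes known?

Round 1 — (iv), (v), (viii), (ix), derive observe_4h, age_over_65, chest_pain, order_xray.
Round 2 — (ii), derive admit.
Round 3 — (iii), derive culture_positive.
Round 4 — (i), derive exposure_confirmed.
Round 5 — (vii), derive followup_48h.
Round 6 — (vi), (x), derive hydration_advised, fever_present.
fever_present first appears in round 6.

6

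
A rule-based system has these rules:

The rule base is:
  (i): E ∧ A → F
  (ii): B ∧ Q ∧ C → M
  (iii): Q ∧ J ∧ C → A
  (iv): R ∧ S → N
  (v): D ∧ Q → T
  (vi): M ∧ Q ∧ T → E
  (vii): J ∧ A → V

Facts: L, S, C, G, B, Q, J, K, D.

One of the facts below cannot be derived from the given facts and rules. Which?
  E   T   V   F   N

N

Round 1: (ii) [B ∧ Q ∧ C → M]; (iii) [Q ∧ J ∧ C → A]; (v) [D ∧ Q → T]. New: M, A, T.
Round 2: (vi) [M ∧ Q ∧ T → E]; (vii) [J ∧ A → V]. New: E, V.
Round 3: (i) [E ∧ A → F]. New: F.
Derived: E (round 2), T (round 1), V (round 2), F (round 3). N never appears in any round.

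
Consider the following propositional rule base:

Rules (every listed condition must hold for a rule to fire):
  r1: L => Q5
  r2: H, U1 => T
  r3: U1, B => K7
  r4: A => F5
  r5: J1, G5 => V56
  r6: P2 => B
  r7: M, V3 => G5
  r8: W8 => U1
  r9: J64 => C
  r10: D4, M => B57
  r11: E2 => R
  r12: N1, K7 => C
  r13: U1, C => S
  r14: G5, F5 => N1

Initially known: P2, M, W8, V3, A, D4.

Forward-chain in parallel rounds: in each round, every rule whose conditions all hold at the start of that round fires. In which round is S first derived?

Round 1 — r4, r6, r7, r8, r10, derive F5, B, G5, U1, B57.
Round 2 — r3, r14, derive K7, N1.
Round 3 — r12, derive C.
Round 4 — r13, derive S.
S first appears in round 4.

4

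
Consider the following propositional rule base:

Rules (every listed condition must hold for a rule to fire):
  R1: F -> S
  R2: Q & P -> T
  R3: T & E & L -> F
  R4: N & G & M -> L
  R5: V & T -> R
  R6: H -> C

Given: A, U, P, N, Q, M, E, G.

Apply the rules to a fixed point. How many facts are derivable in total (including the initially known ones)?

[1] R2 [Q & P -> T]; R4 [N & G & M -> L]. ⇒ new: T, L.
[2] R3 [T & E & L -> F]. ⇒ new: F.
[3] R1 [F -> S]. ⇒ new: S.
Closure: {A, E, F, G, L, M, N, P, Q, S, T, U} — 12 facts.

12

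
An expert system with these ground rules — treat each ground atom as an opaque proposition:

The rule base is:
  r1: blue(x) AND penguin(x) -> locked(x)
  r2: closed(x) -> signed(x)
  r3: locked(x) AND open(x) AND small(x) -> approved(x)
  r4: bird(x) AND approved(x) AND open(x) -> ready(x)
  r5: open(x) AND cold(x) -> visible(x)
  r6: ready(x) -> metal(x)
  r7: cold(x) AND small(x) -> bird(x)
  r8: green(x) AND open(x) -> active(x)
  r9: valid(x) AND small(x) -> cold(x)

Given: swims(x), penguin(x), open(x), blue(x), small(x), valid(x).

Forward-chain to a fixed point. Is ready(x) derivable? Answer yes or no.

Round 1: r1 [blue(x) AND penguin(x) -> locked(x)]; r9 [valid(x) AND small(x) -> cold(x)]. New: locked(x), cold(x).
Round 2: r3 [locked(x) AND open(x) AND small(x) -> approved(x)]; r5 [open(x) AND cold(x) -> visible(x)]; r7 [cold(x) AND small(x) -> bird(x)]. New: approved(x), visible(x), bird(x).
Round 3: r4 [bird(x) AND approved(x) AND open(x) -> ready(x)]. New: ready(x).
Round 4: r6 [ready(x) -> metal(x)]. New: metal(x).
ready(x) appears in round 3, so it is derivable.

yes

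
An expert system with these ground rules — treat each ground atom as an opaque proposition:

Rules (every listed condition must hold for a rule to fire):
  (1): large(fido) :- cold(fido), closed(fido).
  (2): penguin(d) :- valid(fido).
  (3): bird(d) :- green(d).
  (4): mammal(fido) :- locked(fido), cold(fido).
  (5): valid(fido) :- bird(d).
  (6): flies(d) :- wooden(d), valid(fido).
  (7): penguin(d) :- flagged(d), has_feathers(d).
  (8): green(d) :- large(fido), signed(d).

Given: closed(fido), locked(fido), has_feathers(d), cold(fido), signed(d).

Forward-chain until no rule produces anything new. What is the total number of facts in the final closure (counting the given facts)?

11

Round 1 fires (1), (4), giving large(fido), mammal(fido).
Round 2 fires (8), giving green(d).
Round 3 fires (3), giving bird(d).
Round 4 fires (5), giving valid(fido).
Round 5 fires (2), giving penguin(d).
Closure: {bird(d), closed(fido), cold(fido), green(d), has_feathers(d), large(fido), locked(fido), mammal(fido), penguin(d), signed(d), valid(fido)} — 11 facts.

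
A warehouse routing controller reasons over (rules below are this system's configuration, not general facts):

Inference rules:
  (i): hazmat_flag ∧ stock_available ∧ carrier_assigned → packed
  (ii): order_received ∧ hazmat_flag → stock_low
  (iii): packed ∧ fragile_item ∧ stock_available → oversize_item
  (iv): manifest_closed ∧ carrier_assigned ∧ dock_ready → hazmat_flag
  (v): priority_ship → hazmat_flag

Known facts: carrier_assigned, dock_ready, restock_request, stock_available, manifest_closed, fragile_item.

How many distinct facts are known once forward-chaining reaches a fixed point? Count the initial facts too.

Round 1: (iv) [manifest_closed ∧ carrier_assigned ∧ dock_ready → hazmat_flag]. Adds hazmat_flag.
Round 2: (i) [hazmat_flag ∧ stock_available ∧ carrier_assigned → packed]. Adds packed.
Round 3: (iii) [packed ∧ fragile_item ∧ stock_available → oversize_item]. Adds oversize_item.
Closure: {carrier_assigned, dock_ready, fragile_item, hazmat_flag, manifest_closed, oversize_item, packed, restock_request, stock_available} — 9 facts.

9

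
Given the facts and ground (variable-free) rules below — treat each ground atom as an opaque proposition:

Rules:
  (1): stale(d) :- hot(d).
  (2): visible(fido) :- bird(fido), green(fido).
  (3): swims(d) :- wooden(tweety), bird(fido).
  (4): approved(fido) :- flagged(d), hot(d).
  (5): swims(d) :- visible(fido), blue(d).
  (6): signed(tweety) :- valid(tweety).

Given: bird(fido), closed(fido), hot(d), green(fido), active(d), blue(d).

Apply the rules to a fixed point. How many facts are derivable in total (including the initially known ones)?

9

Round 1: (1) [stale(d) :- hot(d).]; (2) [visible(fido) :- bird(fido), green(fido).]. New: stale(d), visible(fido).
Round 2: (5) [swims(d) :- visible(fido), blue(d).]. New: swims(d).
Closure: {active(d), bird(fido), blue(d), closed(fido), green(fido), hot(d), stale(d), swims(d), visible(fido)} — 9 facts.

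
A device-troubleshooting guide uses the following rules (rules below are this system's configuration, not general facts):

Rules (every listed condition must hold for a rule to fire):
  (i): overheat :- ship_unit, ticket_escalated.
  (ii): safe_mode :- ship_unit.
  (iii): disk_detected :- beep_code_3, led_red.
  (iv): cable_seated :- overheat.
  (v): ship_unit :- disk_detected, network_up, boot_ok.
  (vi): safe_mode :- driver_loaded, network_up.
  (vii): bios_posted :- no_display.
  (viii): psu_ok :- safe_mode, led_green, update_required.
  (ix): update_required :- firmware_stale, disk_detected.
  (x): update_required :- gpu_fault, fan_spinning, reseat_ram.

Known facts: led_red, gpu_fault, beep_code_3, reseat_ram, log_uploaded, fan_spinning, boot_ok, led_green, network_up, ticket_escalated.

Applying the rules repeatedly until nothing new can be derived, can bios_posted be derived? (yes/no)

no

Round 1 — (iii), (x), derive disk_detected, update_required.
Round 2 — (v), derive ship_unit.
Round 3 — (i), (ii), derive overheat, safe_mode.
Round 4 — (iv), (viii), derive cable_seated, psu_ok.
Fixed point reached. bios_posted is concluded only by (vii); (vii) needs no_display (never derived).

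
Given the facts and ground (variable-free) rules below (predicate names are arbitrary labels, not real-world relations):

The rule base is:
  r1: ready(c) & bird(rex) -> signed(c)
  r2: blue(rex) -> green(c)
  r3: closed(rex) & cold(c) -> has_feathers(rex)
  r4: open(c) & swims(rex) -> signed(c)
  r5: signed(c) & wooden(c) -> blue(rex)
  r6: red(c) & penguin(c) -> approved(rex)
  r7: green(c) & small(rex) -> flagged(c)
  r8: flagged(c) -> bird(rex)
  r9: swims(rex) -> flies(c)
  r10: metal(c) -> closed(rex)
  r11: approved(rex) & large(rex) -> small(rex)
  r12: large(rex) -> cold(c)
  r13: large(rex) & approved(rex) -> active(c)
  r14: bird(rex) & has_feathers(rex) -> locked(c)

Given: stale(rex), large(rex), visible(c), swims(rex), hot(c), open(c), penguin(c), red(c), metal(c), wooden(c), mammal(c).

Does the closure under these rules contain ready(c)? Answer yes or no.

no

Round 1 — r4, r6, r9, r10, r12, derive signed(c), approved(rex), flies(c), closed(rex), cold(c).
Round 2 — r3, r5, r11, r13, derive has_feathers(rex), blue(rex), small(rex), active(c).
Round 3 — r2, derive green(c).
Round 4 — r7, derive flagged(c).
Round 5 — r8, derive bird(rex).
Round 6 — r14, derive locked(c).
Fixed point reached. No rule has ready(c) as a consequent, and it is not given.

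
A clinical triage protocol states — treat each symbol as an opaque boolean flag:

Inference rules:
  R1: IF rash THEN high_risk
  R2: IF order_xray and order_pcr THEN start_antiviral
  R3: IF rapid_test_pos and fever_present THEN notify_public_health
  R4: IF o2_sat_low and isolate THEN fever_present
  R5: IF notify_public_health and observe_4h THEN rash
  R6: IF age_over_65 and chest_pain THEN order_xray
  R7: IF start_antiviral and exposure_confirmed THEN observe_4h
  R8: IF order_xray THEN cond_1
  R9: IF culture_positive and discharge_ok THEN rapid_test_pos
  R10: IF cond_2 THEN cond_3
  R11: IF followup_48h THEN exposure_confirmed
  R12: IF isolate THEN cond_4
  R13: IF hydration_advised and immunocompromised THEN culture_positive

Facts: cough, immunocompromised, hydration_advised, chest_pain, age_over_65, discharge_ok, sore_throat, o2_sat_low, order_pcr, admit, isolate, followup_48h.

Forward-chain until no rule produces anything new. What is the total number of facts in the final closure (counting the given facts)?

Round 1 fires R4, R6, R11, R12, R13, giving fever_present, order_xray, exposure_confirmed, cond_4, culture_positive.
Round 2 fires R2, R8, R9, giving start_antiviral, cond_1, rapid_test_pos.
Round 3 fires R3, R7, giving notify_public_health, observe_4h.
Round 4 fires R5, giving rash.
Round 5 fires R1, giving high_risk.
Closure: {admit, age_over_65, chest_pain, cond_1, cond_4, cough, culture_positive, discharge_ok, exposure_confirmed, fever_present, followup_48h, high_risk, hydration_advised, immunocompromised, isolate, notify_public_health, o2_sat_low, observe_4h, order_pcr, order_xray, rapid_test_pos, rash, sore_throat, start_antiviral} — 24 facts.

24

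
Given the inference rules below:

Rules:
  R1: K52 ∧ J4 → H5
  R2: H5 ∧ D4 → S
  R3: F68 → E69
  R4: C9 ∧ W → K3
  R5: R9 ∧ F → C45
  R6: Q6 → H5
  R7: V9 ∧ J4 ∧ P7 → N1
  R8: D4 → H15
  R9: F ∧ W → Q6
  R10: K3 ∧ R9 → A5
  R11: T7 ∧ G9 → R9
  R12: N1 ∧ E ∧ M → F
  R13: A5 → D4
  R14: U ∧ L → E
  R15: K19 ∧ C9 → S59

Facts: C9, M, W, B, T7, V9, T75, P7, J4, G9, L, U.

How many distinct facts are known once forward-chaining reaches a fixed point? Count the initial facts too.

Round 1: R4 [C9 ∧ W → K3]; R7 [V9 ∧ J4 ∧ P7 → N1]; R11 [T7 ∧ G9 → R9]; R14 [U ∧ L → E]. New: K3, N1, R9, E.
Round 2: R10 [K3 ∧ R9 → A5]; R12 [N1 ∧ E ∧ M → F]. New: A5, F.
Round 3: R5 [R9 ∧ F → C45]; R9 [F ∧ W → Q6]; R13 [A5 → D4]. New: C45, Q6, D4.
Round 4: R6 [Q6 → H5]; R8 [D4 → H15]. New: H5, H15.
Round 5: R2 [H5 ∧ D4 → S]. New: S.
Closure: {A5, B, C45, C9, D4, E, F, G9, H15, H5, J4, K3, L, M, N1, P7, Q6, R9, S, T7, T75, U, V9, W} — 24 facts.

24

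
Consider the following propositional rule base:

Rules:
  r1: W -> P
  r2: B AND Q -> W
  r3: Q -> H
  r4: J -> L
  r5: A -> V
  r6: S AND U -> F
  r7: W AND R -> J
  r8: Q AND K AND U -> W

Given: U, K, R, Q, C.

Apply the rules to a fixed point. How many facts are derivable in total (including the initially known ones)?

[1] r3 [Q -> H]; r8 [Q AND K AND U -> W]. ⇒ new: H, W.
[2] r1 [W -> P]; r7 [W AND R -> J]. ⇒ new: P, J.
[3] r4 [J -> L]. ⇒ new: L.
Closure: {C, H, J, K, L, P, Q, R, U, W} — 10 facts.

10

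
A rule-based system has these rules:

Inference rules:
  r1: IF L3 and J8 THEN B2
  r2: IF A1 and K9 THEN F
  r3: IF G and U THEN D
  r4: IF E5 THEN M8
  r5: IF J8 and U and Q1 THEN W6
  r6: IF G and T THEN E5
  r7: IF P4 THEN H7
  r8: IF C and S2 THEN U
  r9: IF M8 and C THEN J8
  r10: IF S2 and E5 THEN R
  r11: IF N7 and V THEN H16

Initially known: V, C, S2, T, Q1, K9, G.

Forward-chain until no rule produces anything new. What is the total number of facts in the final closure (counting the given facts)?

14

Round 1: r6 [IF G and T THEN E5]; r8 [IF C and S2 THEN U]. New: E5, U.
Round 2: r3 [IF G and U THEN D]; r4 [IF E5 THEN M8]; r10 [IF S2 and E5 THEN R]. New: D, M8, R.
Round 3: r9 [IF M8 and C THEN J8]. New: J8.
Round 4: r5 [IF J8 and U and Q1 THEN W6]. New: W6.
Closure: {C, D, E5, G, J8, K9, M8, Q1, R, S2, T, U, V, W6} — 14 facts.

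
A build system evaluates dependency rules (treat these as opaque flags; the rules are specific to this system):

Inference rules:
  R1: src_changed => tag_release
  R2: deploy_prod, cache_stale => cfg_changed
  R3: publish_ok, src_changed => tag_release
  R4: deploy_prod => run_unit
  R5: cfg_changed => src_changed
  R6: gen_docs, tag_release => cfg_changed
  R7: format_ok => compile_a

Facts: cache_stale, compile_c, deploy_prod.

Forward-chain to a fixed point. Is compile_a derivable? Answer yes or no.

[1] R2 [deploy_prod, cache_stale => cfg_changed]; R4 [deploy_prod => run_unit]. ⇒ new: cfg_changed, run_unit.
[2] R5 [cfg_changed => src_changed]. ⇒ new: src_changed.
[3] R1 [src_changed => tag_release]. ⇒ new: tag_release.
Fixed point reached. compile_a is concluded only by R7; R7 needs format_ok (never derived).

no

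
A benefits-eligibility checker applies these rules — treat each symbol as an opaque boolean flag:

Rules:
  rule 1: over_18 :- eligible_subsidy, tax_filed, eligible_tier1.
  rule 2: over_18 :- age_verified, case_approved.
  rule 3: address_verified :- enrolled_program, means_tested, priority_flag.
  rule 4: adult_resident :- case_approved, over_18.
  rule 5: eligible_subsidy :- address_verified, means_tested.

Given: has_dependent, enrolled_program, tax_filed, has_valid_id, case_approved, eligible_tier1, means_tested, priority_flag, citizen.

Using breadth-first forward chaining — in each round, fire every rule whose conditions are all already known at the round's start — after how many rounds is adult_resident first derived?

4

Round 1 fires rule 3, giving address_verified.
Round 2 fires rule 5, giving eligible_subsidy.
Round 3 fires rule 1, giving over_18.
Round 4 fires rule 4, giving adult_resident.
adult_resident first appears in round 4.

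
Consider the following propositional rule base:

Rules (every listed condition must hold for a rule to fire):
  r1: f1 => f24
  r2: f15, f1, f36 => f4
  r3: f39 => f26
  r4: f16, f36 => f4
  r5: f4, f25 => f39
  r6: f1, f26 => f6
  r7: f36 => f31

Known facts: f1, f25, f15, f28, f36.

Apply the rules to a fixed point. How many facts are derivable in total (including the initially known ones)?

11

Round 1 — r1, r2, r7, derive f24, f4, f31.
Round 2 — r5, derive f39.
Round 3 — r3, derive f26.
Round 4 — r6, derive f6.
Closure: {f1, f15, f24, f25, f26, f28, f31, f36, f39, f4, f6} — 11 facts.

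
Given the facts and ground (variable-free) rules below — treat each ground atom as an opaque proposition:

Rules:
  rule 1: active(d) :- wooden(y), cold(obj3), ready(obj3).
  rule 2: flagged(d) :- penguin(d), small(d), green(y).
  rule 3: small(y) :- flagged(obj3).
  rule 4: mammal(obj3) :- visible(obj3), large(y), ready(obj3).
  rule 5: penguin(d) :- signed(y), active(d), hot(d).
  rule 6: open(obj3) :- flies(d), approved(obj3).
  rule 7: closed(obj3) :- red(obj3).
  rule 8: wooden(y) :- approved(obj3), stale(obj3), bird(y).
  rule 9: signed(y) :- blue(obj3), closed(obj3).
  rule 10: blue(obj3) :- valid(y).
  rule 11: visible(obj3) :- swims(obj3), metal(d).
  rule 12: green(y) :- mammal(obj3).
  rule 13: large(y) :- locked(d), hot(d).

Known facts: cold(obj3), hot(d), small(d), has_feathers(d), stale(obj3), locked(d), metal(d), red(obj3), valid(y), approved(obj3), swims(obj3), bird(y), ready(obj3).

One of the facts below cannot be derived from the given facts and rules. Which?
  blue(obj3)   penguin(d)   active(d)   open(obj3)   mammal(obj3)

open(obj3)

Round 1 — rule 7, rule 8, rule 10, rule 11, rule 13, derive closed(obj3), wooden(y), blue(obj3), visible(obj3), large(y).
Round 2 — rule 1, rule 4, rule 9, derive active(d), mammal(obj3), signed(y).
Round 3 — rule 5, rule 12, derive penguin(d), green(y).
Round 4 — rule 2, derive flagged(d).
Derived: mammal(obj3) (round 2), blue(obj3) (round 1), penguin(d) (round 3), active(d) (round 2). open(obj3) never appears in any round.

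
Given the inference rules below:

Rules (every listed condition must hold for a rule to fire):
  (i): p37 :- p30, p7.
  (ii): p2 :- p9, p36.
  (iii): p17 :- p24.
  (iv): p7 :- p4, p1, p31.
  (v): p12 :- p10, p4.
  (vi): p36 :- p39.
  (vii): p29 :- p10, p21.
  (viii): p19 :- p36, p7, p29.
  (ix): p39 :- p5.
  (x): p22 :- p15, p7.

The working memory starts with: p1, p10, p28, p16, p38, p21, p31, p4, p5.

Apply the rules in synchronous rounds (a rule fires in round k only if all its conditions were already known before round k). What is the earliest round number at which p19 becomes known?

3

Round 1: (iv) [p7 :- p4, p1, p31.]; (v) [p12 :- p10, p4.]; (vii) [p29 :- p10, p21.]; (ix) [p39 :- p5.]. New: p7, p12, p29, p39.
Round 2: (vi) [p36 :- p39.]. New: p36.
Round 3: (viii) [p19 :- p36, p7, p29.]. New: p19.
p19 first appears in round 3.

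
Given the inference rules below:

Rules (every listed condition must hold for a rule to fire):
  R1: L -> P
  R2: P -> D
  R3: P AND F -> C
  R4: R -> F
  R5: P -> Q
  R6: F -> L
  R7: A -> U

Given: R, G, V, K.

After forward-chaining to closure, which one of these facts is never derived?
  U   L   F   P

U

[1] R4 [R -> F]. ⇒ new: F.
[2] R6 [F -> L]. ⇒ new: L.
[3] R1 [L -> P]. ⇒ new: P.
[4] R2 [P -> D]; R3 [P AND F -> C]; R5 [P -> Q]. ⇒ new: D, C, Q.
Derived: P (round 3), F (round 1), L (round 2). U never appears in any round.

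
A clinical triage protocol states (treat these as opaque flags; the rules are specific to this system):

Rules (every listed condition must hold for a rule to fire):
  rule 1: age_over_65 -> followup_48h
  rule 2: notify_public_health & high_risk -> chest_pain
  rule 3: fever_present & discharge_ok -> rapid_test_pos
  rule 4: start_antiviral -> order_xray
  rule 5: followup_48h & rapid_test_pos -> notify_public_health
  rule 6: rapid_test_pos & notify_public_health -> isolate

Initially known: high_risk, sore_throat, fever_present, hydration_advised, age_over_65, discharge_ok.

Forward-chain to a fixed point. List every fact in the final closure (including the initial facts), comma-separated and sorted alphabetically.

age_over_65, chest_pain, discharge_ok, fever_present, followup_48h, high_risk, hydration_advised, isolate, notify_public_health, rapid_test_pos, sore_throat

Round 1 fires rule 1, rule 3, giving followup_48h, rapid_test_pos.
Round 2 fires rule 5, giving notify_public_health.
Round 3 fires rule 2, rule 6, giving chest_pain, isolate.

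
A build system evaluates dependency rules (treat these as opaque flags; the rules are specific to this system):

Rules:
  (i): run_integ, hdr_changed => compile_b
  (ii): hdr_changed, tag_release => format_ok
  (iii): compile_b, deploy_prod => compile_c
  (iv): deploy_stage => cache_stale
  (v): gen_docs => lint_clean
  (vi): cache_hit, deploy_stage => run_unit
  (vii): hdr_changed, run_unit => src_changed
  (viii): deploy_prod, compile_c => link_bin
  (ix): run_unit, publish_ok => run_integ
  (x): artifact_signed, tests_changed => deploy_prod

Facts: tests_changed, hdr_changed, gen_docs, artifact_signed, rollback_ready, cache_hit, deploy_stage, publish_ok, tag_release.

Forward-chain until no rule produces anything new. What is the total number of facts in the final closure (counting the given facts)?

19

Round 1 fires (ii), (iv), (v), (vi), (x), giving format_ok, cache_stale, lint_clean, run_unit, deploy_prod.
Round 2 fires (vii), (ix), giving src_changed, run_integ.
Round 3 fires (i), giving compile_b.
Round 4 fires (iii), giving compile_c.
Round 5 fires (viii), giving link_bin.
Closure: {artifact_signed, cache_hit, cache_stale, compile_b, compile_c, deploy_prod, deploy_stage, format_ok, gen_docs, hdr_changed, link_bin, lint_clean, publish_ok, rollback_ready, run_integ, run_unit, src_changed, tag_release, tests_changed} — 19 facts.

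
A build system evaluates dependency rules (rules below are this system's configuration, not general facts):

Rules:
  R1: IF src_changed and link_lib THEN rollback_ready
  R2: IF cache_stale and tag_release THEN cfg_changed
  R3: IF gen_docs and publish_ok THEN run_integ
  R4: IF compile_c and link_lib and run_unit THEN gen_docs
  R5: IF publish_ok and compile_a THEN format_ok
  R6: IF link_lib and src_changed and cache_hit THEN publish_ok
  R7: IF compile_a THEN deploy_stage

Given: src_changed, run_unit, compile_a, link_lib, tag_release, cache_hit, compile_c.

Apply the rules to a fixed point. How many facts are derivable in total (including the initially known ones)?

13

[1] R1 [IF src_changed and link_lib THEN rollback_ready]; R4 [IF compile_c and link_lib and run_unit THEN gen_docs]; R6 [IF link_lib and src_changed and cache_hit THEN publish_ok]; R7 [IF compile_a THEN deploy_stage]. ⇒ new: rollback_ready, gen_docs, publish_ok, deploy_stage.
[2] R3 [IF gen_docs and publish_ok THEN run_integ]; R5 [IF publish_ok and compile_a THEN format_ok]. ⇒ new: run_integ, format_ok.
Closure: {cache_hit, compile_a, compile_c, deploy_stage, format_ok, gen_docs, link_lib, publish_ok, rollback_ready, run_integ, run_unit, src_changed, tag_release} — 13 facts.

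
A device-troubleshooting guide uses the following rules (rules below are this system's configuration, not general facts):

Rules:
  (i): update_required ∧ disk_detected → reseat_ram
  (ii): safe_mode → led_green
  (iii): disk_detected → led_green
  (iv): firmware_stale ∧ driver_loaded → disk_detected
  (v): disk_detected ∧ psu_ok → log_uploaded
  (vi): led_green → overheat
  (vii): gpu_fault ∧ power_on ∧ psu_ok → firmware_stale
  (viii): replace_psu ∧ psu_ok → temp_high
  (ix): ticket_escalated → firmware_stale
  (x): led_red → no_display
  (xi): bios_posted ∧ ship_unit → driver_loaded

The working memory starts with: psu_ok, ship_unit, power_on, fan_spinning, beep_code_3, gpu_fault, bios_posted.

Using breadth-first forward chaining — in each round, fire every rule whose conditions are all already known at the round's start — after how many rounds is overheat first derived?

4

Round 1: (vii) [gpu_fault ∧ power_on ∧ psu_ok → firmware_stale]; (xi) [bios_posted ∧ ship_unit → driver_loaded]. Adds firmware_stale, driver_loaded.
Round 2: (iv) [firmware_stale ∧ driver_loaded → disk_detected]. Adds disk_detected.
Round 3: (iii) [disk_detected → led_green]; (v) [disk_detected ∧ psu_ok → log_uploaded]. Adds led_green, log_uploaded.
Round 4: (vi) [led_green → overheat]. Adds overheat.
overheat first appears in round 4.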